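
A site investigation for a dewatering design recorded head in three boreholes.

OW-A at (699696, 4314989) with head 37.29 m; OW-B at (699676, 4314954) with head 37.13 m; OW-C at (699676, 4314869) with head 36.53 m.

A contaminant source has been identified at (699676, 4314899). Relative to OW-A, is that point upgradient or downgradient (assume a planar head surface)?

With h = a·x + b·y + c and OW-A as origin, the differences give:
  (-20)·a + (-35)·b = -0.16
  (-20)·a + (-120)·b = -0.76
Eliminate b (×(-120) and ×(-35), subtract): 1700·a = -7.400 → a = ∂h/∂x = -0.004353
Back-substitute: b = ∂h/∂y = +0.007059.
Head at (699676, 4314899) = 37.29 + (-0.004353)·(-20) + (+0.007059)·(-90) = 36.74 m.
That is lower than the 37.29 m at OW-A, so the point is downgradient.

downgradient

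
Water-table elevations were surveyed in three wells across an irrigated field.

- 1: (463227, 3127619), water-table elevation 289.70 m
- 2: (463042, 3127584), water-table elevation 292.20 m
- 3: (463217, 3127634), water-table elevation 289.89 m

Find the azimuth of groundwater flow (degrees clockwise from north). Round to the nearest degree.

Three-point gradient (reference 1): Δ to 2 = (-185, -35, +2.50), Δ to 3 = (-10, 15, +0.19).
∂h/∂x = -0.01413, ∂h/∂y = +0.003248 (det = -3125).
Flow direction (−∇h) has components (+0.01413 E, -0.003248 N).
Azimuth = atan2(E, N) = atan2(+0.01413, -0.003248) = 102.9° ≈ 103°.

103°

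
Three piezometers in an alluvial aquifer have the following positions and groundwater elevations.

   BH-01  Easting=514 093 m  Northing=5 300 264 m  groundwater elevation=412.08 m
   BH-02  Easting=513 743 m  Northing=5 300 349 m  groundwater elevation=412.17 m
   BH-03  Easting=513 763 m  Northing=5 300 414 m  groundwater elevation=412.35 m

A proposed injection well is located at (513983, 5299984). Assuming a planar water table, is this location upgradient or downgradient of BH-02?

With h = a·x + b·y + c and BH-01 as origin, the differences give:
  (-350)·a + 85·b = +0.09
  (-330)·a + 150·b = +0.27
Eliminate b (×150 and ×85, subtract): -24450·a = -9.450 → a = ∂h/∂x = +0.0003865
Back-substitute: b = ∂h/∂y = +0.002650.
Head at (513983, 5299984) = 412.08 + (+0.0003865)·(-110) + (+0.002650)·(-280) = 411.30 m.
That is lower than the 412.17 m at BH-02, so the point is downgradient.

downgradient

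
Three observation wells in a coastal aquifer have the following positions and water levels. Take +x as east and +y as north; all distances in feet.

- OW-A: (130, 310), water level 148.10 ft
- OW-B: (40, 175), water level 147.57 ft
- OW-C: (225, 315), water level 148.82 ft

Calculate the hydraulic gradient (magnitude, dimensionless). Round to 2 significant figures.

0.0077

With h = a·x + b·y + c and OW-A as origin, the differences give:
  (-90)·a + (-135)·b = -0.53
  95·a + 5·b = +0.72
Eliminate b (×5 and ×(-135), subtract): 12375·a = 94.550 → a = ∂h/∂x = +0.007640
Back-substitute: b = ∂h/∂y = -0.001168.
|∇h| = √(0.007640² + -0.001168²) = 0.007729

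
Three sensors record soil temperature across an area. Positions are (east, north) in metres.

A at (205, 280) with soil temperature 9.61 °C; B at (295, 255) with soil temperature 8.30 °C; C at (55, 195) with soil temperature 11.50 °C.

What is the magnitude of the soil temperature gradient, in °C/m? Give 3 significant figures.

Taking A as reference: B−A = (90, -25, -1.31); C−A = (-150, -85, +1.89).
Solve a·Δx + b·Δy = ΔT: det = 90·(-85) − (-150)·(-25) = -11400.
∂T/∂x = [(-1.31)·(-85) − (+1.89)·(-25)] / -11400 = -0.01391
∂T/∂y = [90·(+1.89) − (-150)·(-1.31)] / -11400 = +0.002316
|∇f| = √(-0.01391² + 0.002316²) = 0.0141 °C/m

0.0141 °C/m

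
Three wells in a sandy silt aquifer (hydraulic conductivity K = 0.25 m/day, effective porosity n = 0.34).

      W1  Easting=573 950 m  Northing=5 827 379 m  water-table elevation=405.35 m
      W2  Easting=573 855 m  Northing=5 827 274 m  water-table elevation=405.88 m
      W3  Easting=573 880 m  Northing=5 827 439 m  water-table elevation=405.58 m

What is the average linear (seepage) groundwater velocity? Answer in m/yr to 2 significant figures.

1.2 m/yr

With h = a·x + b·y + c and W1 as origin, the differences give:
  (-95)·a + (-105)·b = +0.53
  (-70)·a + 60·b = +0.23
Eliminate b (×60 and ×(-105), subtract): -13050·a = 55.950 → a = ∂h/∂x = -0.004287
Back-substitute: b = ∂h/∂y = -0.001169.
|∇h| = √(-0.004287² + -0.001169²) = 0.004444
Seepage velocity v = K·i/n = 0.25 × 0.004444 / 0.34 = 0.003268 m/day = 1.194 m/yr.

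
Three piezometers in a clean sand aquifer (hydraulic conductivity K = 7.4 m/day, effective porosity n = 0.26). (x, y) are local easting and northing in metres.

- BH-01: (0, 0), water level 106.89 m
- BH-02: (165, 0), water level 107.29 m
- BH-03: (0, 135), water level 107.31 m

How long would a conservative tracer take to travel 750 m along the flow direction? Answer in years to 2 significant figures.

∂h/∂x = (107.29 − 106.89) / (165 − 0) = +0.002424
∂h/∂y = (107.31 − 106.89) / (135 − 0) = +0.003111
|∇h| = √(0.002424² + 0.003111²) = 0.003944
Seepage velocity v = K·i/n = 7.4 × 0.003944 / 0.26 = 0.1123 m/day.
t = 750 / 0.1123 = 6679 days = 18.3 years.

18 years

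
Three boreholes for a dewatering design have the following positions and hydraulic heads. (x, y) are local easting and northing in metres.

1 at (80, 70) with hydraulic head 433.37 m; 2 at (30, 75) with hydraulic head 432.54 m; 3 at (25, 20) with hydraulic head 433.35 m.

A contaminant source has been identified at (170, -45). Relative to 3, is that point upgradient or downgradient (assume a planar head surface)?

Differences from 1: to 2 (Δx, Δy, Δh) = (-50, 5, -0.83); to 3 = (-55, -50, -0.02).
Determinant of the coordinate differences = (-50)·(-50) − (-55)·5 = 2775.
∂h/∂x = [(-0.83)·(-50) − (-0.02)·5] / 2775 = +0.01499
∂h/∂y = [(-50)·(-0.02) − (-55)·(-0.83)] / 2775 = -0.01609
Head at (170, -45) = 433.37 + (+0.01499)·(90) + (-0.01609)·(-115) = 436.57 m.
That is higher than the 433.35 m at 3, so the point is upgradient.

upgradient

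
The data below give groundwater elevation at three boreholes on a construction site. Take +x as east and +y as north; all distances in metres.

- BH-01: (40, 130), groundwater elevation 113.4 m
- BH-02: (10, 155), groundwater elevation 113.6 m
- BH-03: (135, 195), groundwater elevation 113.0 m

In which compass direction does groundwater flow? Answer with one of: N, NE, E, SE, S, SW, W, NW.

E

Three-point gradient (reference BH-01): Δ to BH-02 = (-30, 25, +0.2), Δ to BH-03 = (95, 65, -0.4).
∂h/∂x = -0.005318, ∂h/∂y = +0.001618 (det = -4325).
Flow = −∇h = (+0.005318 east, -0.001618 north), which points east.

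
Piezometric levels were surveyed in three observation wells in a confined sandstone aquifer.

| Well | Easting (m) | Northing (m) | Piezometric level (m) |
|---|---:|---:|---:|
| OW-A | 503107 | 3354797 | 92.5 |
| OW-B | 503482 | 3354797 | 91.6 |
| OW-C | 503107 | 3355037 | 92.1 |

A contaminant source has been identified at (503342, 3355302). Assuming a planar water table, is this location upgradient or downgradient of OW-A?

∂h/∂x = (91.6 − 92.5) / (503482 − 503107) = -0.002400
∂h/∂y = (92.1 − 92.5) / (3355037 − 3354797) = -0.001667
Head at (503342, 3355302) = 92.5 + (-0.002400)·(235) + (-0.001667)·(505) = 91.09 m.
That is lower than the 92.5 m at OW-A, so the point is downgradient.

downgradient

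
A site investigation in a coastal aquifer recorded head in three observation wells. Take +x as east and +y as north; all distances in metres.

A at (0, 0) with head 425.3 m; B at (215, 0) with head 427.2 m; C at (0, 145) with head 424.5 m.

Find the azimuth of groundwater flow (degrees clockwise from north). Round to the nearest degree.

302°

∂h/∂x = (427.2 − 425.3) / (215 − 0) = +0.008837
∂h/∂y = (424.5 − 425.3) / (145 − 0) = -0.005517
Flow direction (−∇h) has components (-0.008837 E, +0.005517 N).
Azimuth = atan2(E, N) = atan2(-0.008837, +0.005517) = 302.0° ≈ 302°.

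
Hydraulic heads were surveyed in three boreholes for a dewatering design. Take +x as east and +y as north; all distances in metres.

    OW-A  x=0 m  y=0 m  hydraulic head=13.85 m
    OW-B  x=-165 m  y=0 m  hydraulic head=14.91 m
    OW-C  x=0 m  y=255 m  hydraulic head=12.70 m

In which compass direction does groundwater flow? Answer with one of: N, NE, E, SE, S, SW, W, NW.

NE

∂h/∂x = (14.91 − 13.85) / (-165 − 0) = -0.006424
∂h/∂y = (12.70 − 13.85) / (255 − 0) = -0.004510
Flow = −∇h = (+0.006424 east, +0.004510 north), which points northeast.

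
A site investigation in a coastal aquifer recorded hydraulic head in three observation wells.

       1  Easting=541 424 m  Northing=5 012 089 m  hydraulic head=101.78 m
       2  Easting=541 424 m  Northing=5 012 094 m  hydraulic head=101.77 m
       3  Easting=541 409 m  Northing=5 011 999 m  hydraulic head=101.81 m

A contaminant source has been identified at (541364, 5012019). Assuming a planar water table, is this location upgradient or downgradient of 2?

Differences from 1: to 2 (Δx, Δy, Δh) = (0, 5, -0.01); to 3 = (-15, -90, +0.03).
Determinant of the coordinate differences = 0·(-90) − (-15)·5 = 75.
∂h/∂x = [(-0.01)·(-90) − (+0.03)·5] / 75 = +0.01000
∂h/∂y = [0·(+0.03) − (-15)·(-0.01)] / 75 = -0.002000
Head at (541364, 5012019) = 101.78 + (+0.01000)·(-60) + (-0.002000)·(-70) = 101.32 m.
That is lower than the 101.77 m at 2, so the point is downgradient.

downgradient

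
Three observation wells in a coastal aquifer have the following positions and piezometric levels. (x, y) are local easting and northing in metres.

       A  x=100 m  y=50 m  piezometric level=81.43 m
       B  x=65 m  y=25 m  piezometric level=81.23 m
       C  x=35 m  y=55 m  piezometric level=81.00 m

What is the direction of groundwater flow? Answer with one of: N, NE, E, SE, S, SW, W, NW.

Taking A as reference: B−A = (-35, -25, -0.20); C−A = (-65, 5, -0.43).
Determinant of the coordinate differences = (-35)·5 − (-65)·(-25) = -1800.
∂h/∂x = [(-0.20)·5 − (-0.43)·(-25)] / -1800 = +0.006528
∂h/∂y = [(-35)·(-0.43) − (-65)·(-0.20)] / -1800 = -0.001139
Flow = −∇h = (-0.006528 east, +0.001139 north), which points west.

W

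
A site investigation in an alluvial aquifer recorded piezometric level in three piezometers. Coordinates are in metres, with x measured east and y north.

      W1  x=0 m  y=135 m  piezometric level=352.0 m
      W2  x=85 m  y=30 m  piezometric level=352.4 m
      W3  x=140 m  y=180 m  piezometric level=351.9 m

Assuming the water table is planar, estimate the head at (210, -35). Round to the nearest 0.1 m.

Taking W1 as reference: W2−W1 = (85, -105, +0.4); W3−W1 = (140, 45, -0.1).
Solve a·Δx + b·Δy = Δh: det = 85·45 − 140·(-105) = 18525.
∂h/∂x = [(+0.4)·45 − (-0.1)·(-105)] / 18525 = +0.0004049
∂h/∂y = [85·(-0.1) − 140·(+0.4)] / 18525 = -0.003482
h(210, -35) = 352.0 + (+0.0004049)·(210) + (-0.003482)·(-170) = 352.0 +0.085 +0.592 = 352.677 m.

352.7 m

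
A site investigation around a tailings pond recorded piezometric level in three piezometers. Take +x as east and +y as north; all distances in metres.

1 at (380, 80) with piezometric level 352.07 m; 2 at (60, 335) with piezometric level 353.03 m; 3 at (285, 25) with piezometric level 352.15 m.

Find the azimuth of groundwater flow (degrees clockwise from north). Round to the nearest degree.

132°

Differences from 1: to 2 (Δx, Δy, Δh) = (-320, 255, +0.96); to 3 = (-95, -55, +0.08).
Solve a·Δx + b·Δy = Δh: det = (-320)·(-55) − (-95)·255 = 41825.
∂h/∂x = [(+0.96)·(-55) − (+0.08)·255] / 41825 = -0.001750
∂h/∂y = [(-320)·(+0.08) − (-95)·(+0.96)] / 41825 = +0.001568
Flow direction (−∇h) has components (+0.001750 E, -0.001568 N).
Azimuth = atan2(E, N) = atan2(+0.001750, -0.001568) = 131.9° ≈ 132°.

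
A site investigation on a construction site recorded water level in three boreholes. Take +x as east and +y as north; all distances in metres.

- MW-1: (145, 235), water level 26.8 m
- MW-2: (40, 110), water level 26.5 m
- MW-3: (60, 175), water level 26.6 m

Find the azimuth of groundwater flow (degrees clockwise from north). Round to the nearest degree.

237°

Three-point gradient (reference MW-1): Δ to MW-2 = (-105, -125, -0.3), Δ to MW-3 = (-85, -60, -0.2).
∂h/∂x = +0.001618, ∂h/∂y = +0.001040 (det = -4325).
Flow direction (−∇h) has components (-0.001618 E, -0.001040 N).
Azimuth = atan2(E, N) = atan2(-0.001618, -0.001040) = 237.3° ≈ 237°.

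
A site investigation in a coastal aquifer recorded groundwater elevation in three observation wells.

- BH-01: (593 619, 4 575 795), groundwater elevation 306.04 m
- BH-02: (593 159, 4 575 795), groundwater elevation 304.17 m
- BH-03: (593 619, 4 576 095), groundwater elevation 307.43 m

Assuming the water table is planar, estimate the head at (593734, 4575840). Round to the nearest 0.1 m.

306.7 m

∂h/∂x = (304.17 − 306.04) / (593159 − 593619) = +0.004065
∂h/∂y = (307.43 − 306.04) / (4576095 − 4575795) = +0.004633
h(593734, 4575840) = 306.04 + (+0.004065)·(115) + (+0.004633)·(45) = 306.04 +0.468 +0.208 = 306.716 m.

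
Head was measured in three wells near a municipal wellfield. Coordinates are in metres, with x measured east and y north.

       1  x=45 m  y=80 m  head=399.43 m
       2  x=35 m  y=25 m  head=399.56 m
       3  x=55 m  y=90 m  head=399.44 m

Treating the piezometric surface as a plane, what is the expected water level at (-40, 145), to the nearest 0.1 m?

398.9 m

With h = a·x + b·y + c and 1 as origin, the differences give:
  (-10)·a + (-55)·b = +0.13
  10·a + 10·b = +0.01
Eliminate b (×10 and ×(-55), subtract): 450·a = 1.850 → a = ∂h/∂x = +0.004111
Back-substitute: b = ∂h/∂y = -0.003111.
h(-40, 145) = 399.43 + (+0.004111)·(-85) + (-0.003111)·(65) = 399.43 -0.349 -0.202 = 398.878 m.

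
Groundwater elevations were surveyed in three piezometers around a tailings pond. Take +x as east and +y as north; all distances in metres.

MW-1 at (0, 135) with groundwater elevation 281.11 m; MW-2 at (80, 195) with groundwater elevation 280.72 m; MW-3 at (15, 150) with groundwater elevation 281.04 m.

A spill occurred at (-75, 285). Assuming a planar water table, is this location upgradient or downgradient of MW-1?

Differences from MW-1: to MW-2 (Δx, Δy, Δh) = (80, 60, -0.39); to MW-3 = (15, 15, -0.07).
Determinant of the coordinate differences = 80·15 − 15·60 = 300.
∂h/∂x = [(-0.39)·15 − (-0.07)·60] / 300 = -0.005500
∂h/∂y = [80·(-0.07) − 15·(-0.39)] / 300 = +0.0008333
Head at (-75, 285) = 281.11 + (-0.005500)·(-75) + (+0.0008333)·(150) = 281.65 m.
That is higher than the 281.11 m at MW-1, so the point is upgradient.

upgradient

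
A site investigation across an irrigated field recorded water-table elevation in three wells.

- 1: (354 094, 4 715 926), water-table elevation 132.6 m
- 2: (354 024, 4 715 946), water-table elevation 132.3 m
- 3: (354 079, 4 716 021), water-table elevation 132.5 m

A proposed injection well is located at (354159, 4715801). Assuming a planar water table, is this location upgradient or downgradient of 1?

upgradient

Differences from 1: to 2 (Δx, Δy, Δh) = (-70, 20, -0.3); to 3 = (-15, 95, -0.1).
Solve a·Δx + b·Δy = Δh: det = (-70)·95 − (-15)·20 = -6350.
∂h/∂x = [(-0.3)·95 − (-0.1)·20] / -6350 = +0.004173
∂h/∂y = [(-70)·(-0.1) − (-15)·(-0.3)] / -6350 = -0.0003937
Head at (354159, 4715801) = 132.6 + (+0.004173)·(65) + (-0.0003937)·(-125) = 132.92 m.
That is higher than the 132.6 m at 1, so the point is upgradient.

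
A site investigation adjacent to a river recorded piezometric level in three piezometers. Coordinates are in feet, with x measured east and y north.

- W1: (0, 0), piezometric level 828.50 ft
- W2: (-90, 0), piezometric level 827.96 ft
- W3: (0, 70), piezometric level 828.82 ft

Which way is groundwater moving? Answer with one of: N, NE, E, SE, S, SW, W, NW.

SW

∂h/∂x = (827.96 − 828.50) / (-90 − 0) = +0.006000
∂h/∂y = (828.82 − 828.50) / (70 − 0) = +0.004571
Flow = −∇h = (-0.006000 east, -0.004571 north), which points southwest.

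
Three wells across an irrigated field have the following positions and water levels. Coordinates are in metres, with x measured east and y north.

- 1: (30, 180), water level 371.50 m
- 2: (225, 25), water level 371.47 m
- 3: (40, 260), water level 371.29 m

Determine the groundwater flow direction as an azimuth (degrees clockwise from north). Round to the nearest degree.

Taking 1 as reference: 2−1 = (195, -155, -0.03); 3−1 = (10, 80, -0.21).
Solve a·Δx + b·Δy = Δh: det = 195·80 − 10·(-155) = 17150.
∂h/∂x = [(-0.03)·80 − (-0.21)·(-155)] / 17150 = -0.002038
∂h/∂y = [195·(-0.21) − 10·(-0.03)] / 17150 = -0.002370
Flow direction (−∇h) has components (+0.002038 E, +0.002370 N).
Azimuth = atan2(E, N) = atan2(+0.002038, +0.002370) = 40.7° ≈ 041°.

041°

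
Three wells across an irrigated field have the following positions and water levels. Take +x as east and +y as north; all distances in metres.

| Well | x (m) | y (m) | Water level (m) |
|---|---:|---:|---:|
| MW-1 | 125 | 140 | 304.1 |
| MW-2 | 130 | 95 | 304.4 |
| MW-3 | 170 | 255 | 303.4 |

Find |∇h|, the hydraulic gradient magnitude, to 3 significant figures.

Taking MW-1 as reference: MW-2−MW-1 = (5, -45, +0.3); MW-3−MW-1 = (45, 115, -0.7).
Solve a·Δx + b·Δy = Δh: det = 5·115 − 45·(-45) = 2600.
∂h/∂x = [(+0.3)·115 − (-0.7)·(-45)] / 2600 = +0.001154
∂h/∂y = [5·(-0.7) − 45·(+0.3)] / 2600 = -0.006538
|∇h| = √(0.001154² + -0.006538²) = 0.006639

0.00664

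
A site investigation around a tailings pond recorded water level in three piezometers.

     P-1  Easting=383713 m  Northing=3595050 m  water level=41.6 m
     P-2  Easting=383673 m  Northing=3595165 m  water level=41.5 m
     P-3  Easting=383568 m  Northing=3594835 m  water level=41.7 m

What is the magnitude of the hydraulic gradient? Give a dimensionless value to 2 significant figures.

Differences from P-1: to P-2 (Δx, Δy, Δh) = (-40, 115, -0.1); to P-3 = (-145, -215, +0.1).
Determinant of the coordinate differences = (-40)·(-215) − (-145)·115 = 25275.
∂h/∂x = [(-0.1)·(-215) − (+0.1)·115] / 25275 = +0.0003956
∂h/∂y = [(-40)·(+0.1) − (-145)·(-0.1)] / 25275 = -0.0007319
|∇h| = √(0.0003956² + -0.0007319²) = 0.000832

0.00083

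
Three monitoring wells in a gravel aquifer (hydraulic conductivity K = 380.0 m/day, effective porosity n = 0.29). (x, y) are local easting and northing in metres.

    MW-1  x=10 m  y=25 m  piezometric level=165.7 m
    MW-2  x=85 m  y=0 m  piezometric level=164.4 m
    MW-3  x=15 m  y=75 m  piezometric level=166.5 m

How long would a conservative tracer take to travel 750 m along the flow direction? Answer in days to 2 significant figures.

Taking MW-1 as reference: MW-2−MW-1 = (75, -25, -1.3); MW-3−MW-1 = (5, 50, +0.8).
Solve a·Δx + b·Δy = Δh: det = 75·50 − 5·(-25) = 3875.
∂h/∂x = [(-1.3)·50 − (+0.8)·(-25)] / 3875 = -0.01161
∂h/∂y = [75·(+0.8) − 5·(-1.3)] / 3875 = +0.01716
|∇h| = √(-0.01161² + 0.01716²) = 0.02072
Seepage velocity v = K·i/n = 380.0 × 0.02072 / 0.29 = 27.15 m/day.
t = 750 / 27.15 = 27.62 days.

28 days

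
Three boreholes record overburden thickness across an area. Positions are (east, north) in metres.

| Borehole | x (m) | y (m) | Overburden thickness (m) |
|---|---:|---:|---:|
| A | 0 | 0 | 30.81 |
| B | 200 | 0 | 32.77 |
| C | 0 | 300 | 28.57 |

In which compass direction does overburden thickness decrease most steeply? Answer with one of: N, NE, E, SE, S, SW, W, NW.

NW

∂d/∂x = (32.77 − 30.81) / (200 − 0) = +0.009800
∂d/∂y = (28.57 − 30.81) / (300 − 0) = -0.007467
Steepest decrease is along −∇f = (-0.009800 E, +0.007467 N) → northwest.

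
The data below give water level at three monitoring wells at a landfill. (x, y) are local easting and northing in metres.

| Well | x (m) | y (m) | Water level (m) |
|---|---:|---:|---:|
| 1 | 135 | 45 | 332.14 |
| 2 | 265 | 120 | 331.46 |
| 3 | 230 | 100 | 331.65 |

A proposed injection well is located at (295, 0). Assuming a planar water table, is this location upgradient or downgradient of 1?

Three-point gradient (reference 1): Δ to 2 = (130, 75, -0.68), Δ to 3 = (95, 55, -0.49).
∂h/∂x = -0.02600, ∂h/∂y = +0.03600 (det = 25).
Head at (295, 0) = 332.14 + (-0.02600)·(160) + (+0.03600)·(-45) = 326.36 m.
That is lower than the 332.14 m at 1, so the point is downgradient.

downgradient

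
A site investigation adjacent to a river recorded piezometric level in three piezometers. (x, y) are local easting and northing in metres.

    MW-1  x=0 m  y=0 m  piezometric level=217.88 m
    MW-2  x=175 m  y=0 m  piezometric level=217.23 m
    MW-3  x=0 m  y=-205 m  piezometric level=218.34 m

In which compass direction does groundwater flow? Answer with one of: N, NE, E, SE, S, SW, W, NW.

NE

∂h/∂x = (217.23 − 217.88) / (175 − 0) = -0.003714
∂h/∂y = (218.34 − 217.88) / (-205 − 0) = -0.002244
Flow = −∇h = (+0.003714 east, +0.002244 north), which points northeast.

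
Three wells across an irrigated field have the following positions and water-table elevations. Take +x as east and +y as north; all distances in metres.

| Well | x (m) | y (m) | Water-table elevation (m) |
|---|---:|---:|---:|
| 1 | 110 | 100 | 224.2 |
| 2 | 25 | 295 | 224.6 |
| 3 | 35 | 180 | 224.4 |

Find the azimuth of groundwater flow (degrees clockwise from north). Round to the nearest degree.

With h = a·x + b·y + c and 1 as origin, the differences give:
  (-85)·a + 195·b = +0.4
  (-75)·a + 80·b = +0.2
Eliminate b (×80 and ×195, subtract): 7825·a = -7.00 → a = ∂h/∂x = -0.0008946
Back-substitute: b = ∂h/∂y = +0.001661.
Flow direction (−∇h) has components (+0.0008946 E, -0.001661 N).
Azimuth = atan2(E, N) = atan2(+0.0008946, -0.001661) = 151.7° ≈ 152°.

152°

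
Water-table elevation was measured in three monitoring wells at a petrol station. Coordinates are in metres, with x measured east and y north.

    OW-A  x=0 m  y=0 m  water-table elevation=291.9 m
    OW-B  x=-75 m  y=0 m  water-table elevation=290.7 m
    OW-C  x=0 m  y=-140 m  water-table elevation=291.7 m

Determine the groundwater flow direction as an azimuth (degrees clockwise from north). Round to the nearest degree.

265°

∂h/∂x = (290.7 − 291.9) / (-75 − 0) = +0.01600
∂h/∂y = (291.7 − 291.9) / (-140 − 0) = +0.001429
Flow direction (−∇h) has components (-0.01600 E, -0.001429 N).
Azimuth = atan2(E, N) = atan2(-0.01600, -0.001429) = 264.9° ≈ 265°.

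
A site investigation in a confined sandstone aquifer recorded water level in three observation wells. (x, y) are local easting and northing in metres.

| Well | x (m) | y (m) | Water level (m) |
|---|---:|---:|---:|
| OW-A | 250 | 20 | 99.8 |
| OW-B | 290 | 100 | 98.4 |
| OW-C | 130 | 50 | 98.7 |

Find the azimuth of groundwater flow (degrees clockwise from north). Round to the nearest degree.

348°

With h = a·x + b·y + c and OW-A as origin, the differences give:
  40·a + 80·b = -1.4
  (-120)·a + 30·b = -1.1
Eliminate b (×30 and ×80, subtract): 10800·a = 46.00 → a = ∂h/∂x = +0.004259
Back-substitute: b = ∂h/∂y = -0.01963.
Flow direction (−∇h) has components (-0.004259 E, +0.01963 N).
Azimuth = atan2(E, N) = atan2(-0.004259, +0.01963) = 347.8° ≈ 348°.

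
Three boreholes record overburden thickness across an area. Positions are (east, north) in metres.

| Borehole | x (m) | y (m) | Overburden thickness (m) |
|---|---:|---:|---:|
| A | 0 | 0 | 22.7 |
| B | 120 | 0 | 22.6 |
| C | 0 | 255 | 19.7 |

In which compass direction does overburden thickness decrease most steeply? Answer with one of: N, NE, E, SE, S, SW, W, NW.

∂d/∂x = (22.6 − 22.7) / (120 − 0) = -0.0008333
∂d/∂y = (19.7 − 22.7) / (255 − 0) = -0.01176
Steepest decrease is along −∇f = (+0.0008333 E, +0.01176 N) → north.

N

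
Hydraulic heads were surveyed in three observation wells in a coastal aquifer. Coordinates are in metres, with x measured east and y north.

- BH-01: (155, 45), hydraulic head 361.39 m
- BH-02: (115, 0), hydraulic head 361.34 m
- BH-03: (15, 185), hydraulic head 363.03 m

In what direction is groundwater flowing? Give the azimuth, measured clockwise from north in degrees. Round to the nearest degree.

Taking BH-01 as reference: BH-02−BH-01 = (-40, -45, -0.05); BH-03−BH-01 = (-140, 140, +1.64).
Determinant of the coordinate differences = (-40)·140 − (-140)·(-45) = -11900.
∂h/∂x = [(-0.05)·140 − (+1.64)·(-45)] / -11900 = -0.005613
∂h/∂y = [(-40)·(+1.64) − (-140)·(-0.05)] / -11900 = +0.006101
Flow direction (−∇h) has components (+0.005613 E, -0.006101 N).
Azimuth = atan2(E, N) = atan2(+0.005613, -0.006101) = 137.4° ≈ 137°.

137°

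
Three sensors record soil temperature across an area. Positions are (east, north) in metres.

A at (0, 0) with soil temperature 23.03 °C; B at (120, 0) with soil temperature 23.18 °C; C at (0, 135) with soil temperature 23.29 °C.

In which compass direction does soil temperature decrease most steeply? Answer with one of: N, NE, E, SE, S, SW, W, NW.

∂T/∂x = (23.18 − 23.03) / (120 − 0) = +0.001250
∂T/∂y = (23.29 − 23.03) / (135 − 0) = +0.001926
Steepest decrease is along −∇f = (-0.001250 E, -0.001926 N) → southwest.

SW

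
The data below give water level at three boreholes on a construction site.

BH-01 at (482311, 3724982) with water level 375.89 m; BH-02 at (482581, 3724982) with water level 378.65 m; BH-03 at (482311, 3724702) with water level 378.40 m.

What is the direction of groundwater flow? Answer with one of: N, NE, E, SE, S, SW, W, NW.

∂h/∂x = (378.65 − 375.89) / (482581 − 482311) = +0.01022
∂h/∂y = (378.40 − 375.89) / (3724702 − 3724982) = -0.008964
Flow = −∇h = (-0.01022 east, +0.008964 north), which points northwest.

NW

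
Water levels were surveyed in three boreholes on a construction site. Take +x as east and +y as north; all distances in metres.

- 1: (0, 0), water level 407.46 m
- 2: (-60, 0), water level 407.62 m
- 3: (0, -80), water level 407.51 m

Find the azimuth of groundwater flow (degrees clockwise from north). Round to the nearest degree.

077°

∂h/∂x = (407.62 − 407.46) / (-60 − 0) = -0.002667
∂h/∂y = (407.51 − 407.46) / (-80 − 0) = -0.0006250
Flow direction (−∇h) has components (+0.002667 E, +0.0006250 N).
Azimuth = atan2(E, N) = atan2(+0.002667, +0.0006250) = 76.8° ≈ 077°.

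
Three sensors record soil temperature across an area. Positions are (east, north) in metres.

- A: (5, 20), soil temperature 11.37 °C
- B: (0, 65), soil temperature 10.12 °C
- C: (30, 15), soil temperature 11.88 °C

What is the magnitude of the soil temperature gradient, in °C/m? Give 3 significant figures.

Taking A as reference: B−A = (-5, 45, -1.25); C−A = (25, -5, +0.51).
Determinant of the coordinate differences = (-5)·(-5) − 25·45 = -1100.
∂T/∂x = [(-1.25)·(-5) − (+0.51)·45] / -1100 = +0.01518
∂T/∂y = [(-5)·(+0.51) − 25·(-1.25)] / -1100 = -0.02609
|∇f| = √(0.01518² + -0.02609²) = 0.03018 °C/m

0.0302 °C/m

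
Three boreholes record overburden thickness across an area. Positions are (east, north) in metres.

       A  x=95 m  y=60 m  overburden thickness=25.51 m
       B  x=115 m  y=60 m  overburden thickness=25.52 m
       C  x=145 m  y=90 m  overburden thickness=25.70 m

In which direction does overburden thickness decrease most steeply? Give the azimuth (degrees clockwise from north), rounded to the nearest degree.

185°

With d = a·x + b·y + c and A as origin, the differences give:
  20·a + 0·b = +0.01
  50·a + 30·b = +0.19
Eliminate b (×30 and ×0, subtract): 600·a = 0.300 → a = ∂d/∂x = +0.0005000
Back-substitute: b = ∂d/∂y = +0.005500.
Steepest decrease is along −∇f: components (-0.0005000 E, -0.005500 N).
Azimuth = atan2(-0.0005000, -0.005500) = 185.2° ≈ 185°.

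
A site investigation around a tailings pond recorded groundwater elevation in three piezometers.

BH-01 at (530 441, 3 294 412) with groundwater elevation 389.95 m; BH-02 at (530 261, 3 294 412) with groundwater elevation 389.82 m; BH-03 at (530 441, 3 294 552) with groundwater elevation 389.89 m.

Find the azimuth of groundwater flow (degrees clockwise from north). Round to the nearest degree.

∂h/∂x = (389.82 − 389.95) / (530261 − 530441) = +0.0007222
∂h/∂y = (389.89 − 389.95) / (3294552 − 3294412) = -0.0004286
Flow direction (−∇h) has components (-0.0007222 E, +0.0004286 N).
Azimuth = atan2(E, N) = atan2(-0.0007222, +0.0004286) = 300.7° ≈ 301°.

301°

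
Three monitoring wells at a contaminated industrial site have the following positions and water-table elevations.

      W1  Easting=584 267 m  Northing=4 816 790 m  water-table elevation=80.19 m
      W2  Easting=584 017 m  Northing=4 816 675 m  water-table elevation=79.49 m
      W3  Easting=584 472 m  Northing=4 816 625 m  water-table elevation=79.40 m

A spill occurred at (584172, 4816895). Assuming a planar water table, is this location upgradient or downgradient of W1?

Three-point gradient (reference W1): Δ to W2 = (-250, -115, -0.70), Δ to W3 = (205, -165, -0.79).
∂h/∂x = +0.0003803, ∂h/∂y = +0.005260 (det = 64825).
Head at (584172, 4816895) = 80.19 + (+0.0003803)·(-95) + (+0.005260)·(105) = 80.71 m.
That is higher than the 80.19 m at W1, so the point is upgradient.

upgradient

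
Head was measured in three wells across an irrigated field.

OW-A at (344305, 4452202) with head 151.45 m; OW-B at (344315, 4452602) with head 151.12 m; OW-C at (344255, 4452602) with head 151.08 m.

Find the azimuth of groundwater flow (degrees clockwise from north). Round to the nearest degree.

Taking OW-A as reference: OW-B−OW-A = (10, 400, -0.33); OW-C−OW-A = (-50, 400, -0.37).
Determinant of the coordinate differences = 10·400 − (-50)·400 = 24000.
∂h/∂x = [(-0.33)·400 − (-0.37)·400] / 24000 = +0.0006667
∂h/∂y = [10·(-0.37) − (-50)·(-0.33)] / 24000 = -0.0008417
Flow direction (−∇h) has components (-0.0006667 E, +0.0008417 N).
Azimuth = atan2(E, N) = atan2(-0.0006667, +0.0008417) = 321.6° ≈ 322°.

322°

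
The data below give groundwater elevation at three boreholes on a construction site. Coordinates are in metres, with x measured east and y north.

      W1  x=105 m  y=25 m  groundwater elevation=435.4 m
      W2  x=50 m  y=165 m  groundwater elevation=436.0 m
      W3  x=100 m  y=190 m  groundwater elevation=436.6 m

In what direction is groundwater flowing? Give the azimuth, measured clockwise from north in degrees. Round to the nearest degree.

Three-point gradient (reference W1): Δ to W2 = (-55, 140, +0.6), Δ to W3 = (-5, 165, +1.2).
∂h/∂x = +0.008239, ∂h/∂y = +0.007522 (det = -8375).
Flow direction (−∇h) has components (-0.008239 E, -0.007522 N).
Azimuth = atan2(E, N) = atan2(-0.008239, -0.007522) = 227.6° ≈ 228°.

228°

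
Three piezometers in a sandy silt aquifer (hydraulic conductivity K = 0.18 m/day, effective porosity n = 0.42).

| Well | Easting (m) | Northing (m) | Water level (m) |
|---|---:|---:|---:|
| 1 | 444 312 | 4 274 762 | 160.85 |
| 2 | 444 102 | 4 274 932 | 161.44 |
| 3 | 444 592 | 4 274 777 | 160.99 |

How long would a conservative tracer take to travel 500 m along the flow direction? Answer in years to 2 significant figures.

830 years

With h = a·x + b·y + c and 1 as origin, the differences give:
  (-210)·a + 170·b = +0.59
  280·a + 15·b = +0.14
Eliminate b (×15 and ×170, subtract): -50750·a = -14.950 → a = ∂h/∂x = +0.0002946
Back-substitute: b = ∂h/∂y = +0.003834.
|∇h| = √(0.0002946² + 0.003834²) = 0.003845
Seepage velocity v = K·i/n = 0.18 × 0.003845 / 0.42 = 0.001648 m/day.
t = 500 / 0.001648 = 3.034e+05 days = 831 years.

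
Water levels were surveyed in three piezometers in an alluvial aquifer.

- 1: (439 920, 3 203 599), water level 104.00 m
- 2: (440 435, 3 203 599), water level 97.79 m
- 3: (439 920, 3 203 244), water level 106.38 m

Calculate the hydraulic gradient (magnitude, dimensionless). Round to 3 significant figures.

0.0138

∂h/∂x = (97.79 − 104.00) / (440435 − 439920) = -0.01206
∂h/∂y = (106.38 − 104.00) / (3203244 − 3203599) = -0.006704
|∇h| = √(-0.01206² + -0.006704²) = 0.0138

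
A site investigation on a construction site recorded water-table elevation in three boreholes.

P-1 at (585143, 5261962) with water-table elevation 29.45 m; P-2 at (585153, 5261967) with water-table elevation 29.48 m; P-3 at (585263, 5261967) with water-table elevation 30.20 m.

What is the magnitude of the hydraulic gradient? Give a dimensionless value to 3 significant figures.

Differences from P-1: to P-2 (Δx, Δy, Δh) = (10, 5, +0.03); to P-3 = (120, 5, +0.75).
Determinant of the coordinate differences = 10·5 − 120·5 = -550.
∂h/∂x = [(+0.03)·5 − (+0.75)·5] / -550 = +0.006545
∂h/∂y = [10·(+0.75) − 120·(+0.03)] / -550 = -0.007091
|∇h| = √(0.006545² + -0.007091²) = 0.00965

0.00965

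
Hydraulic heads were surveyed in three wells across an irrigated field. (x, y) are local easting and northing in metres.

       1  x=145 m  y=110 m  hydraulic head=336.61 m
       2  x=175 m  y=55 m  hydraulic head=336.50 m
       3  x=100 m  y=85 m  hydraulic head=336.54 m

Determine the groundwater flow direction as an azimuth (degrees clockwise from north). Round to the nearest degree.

Three-point gradient (reference 1): Δ to 2 = (30, -55, -0.11), Δ to 3 = (-45, -25, -0.07).
∂h/∂x = +0.0003411, ∂h/∂y = +0.002186 (det = -3225).
Flow direction (−∇h) has components (-0.0003411 E, -0.002186 N).
Azimuth = atan2(E, N) = atan2(-0.0003411, -0.002186) = 188.9° ≈ 189°.

189°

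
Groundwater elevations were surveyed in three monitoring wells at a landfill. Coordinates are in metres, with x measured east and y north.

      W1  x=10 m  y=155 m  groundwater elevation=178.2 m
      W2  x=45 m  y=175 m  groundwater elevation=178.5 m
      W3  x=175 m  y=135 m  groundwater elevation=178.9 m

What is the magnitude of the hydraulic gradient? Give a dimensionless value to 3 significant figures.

Differences from W1: to W2 (Δx, Δy, Δh) = (35, 20, +0.3); to W3 = (165, -20, +0.7).
Determinant of the coordinate differences = 35·(-20) − 165·20 = -4000.
∂h/∂x = [(+0.3)·(-20) − (+0.7)·20] / -4000 = +0.005000
∂h/∂y = [35·(+0.7) − 165·(+0.3)] / -4000 = +0.006250
|∇h| = √(0.005000² + 0.006250²) = 0.008004

0.00800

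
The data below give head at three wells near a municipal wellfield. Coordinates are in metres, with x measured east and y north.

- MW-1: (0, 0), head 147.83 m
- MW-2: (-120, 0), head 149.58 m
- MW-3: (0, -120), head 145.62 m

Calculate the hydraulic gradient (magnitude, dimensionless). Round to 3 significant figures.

∂h/∂x = (149.58 − 147.83) / (-120 − 0) = -0.01458
∂h/∂y = (145.62 − 147.83) / (-120 − 0) = +0.01842
|∇h| = √(-0.01458² + 0.01842²) = 0.02349

0.0235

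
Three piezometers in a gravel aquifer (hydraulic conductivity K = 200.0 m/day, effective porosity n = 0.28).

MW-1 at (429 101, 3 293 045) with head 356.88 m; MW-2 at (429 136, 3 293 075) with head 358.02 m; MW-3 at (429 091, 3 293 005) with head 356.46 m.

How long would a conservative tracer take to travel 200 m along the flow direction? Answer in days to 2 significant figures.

With h = a·x + b·y + c and MW-1 as origin, the differences give:
  35·a + 30·b = +1.14
  (-10)·a + (-40)·b = -0.42
Eliminate b (×(-40) and ×30, subtract): -1100·a = -33.000 → a = ∂h/∂x = +0.03000
Back-substitute: b = ∂h/∂y = +0.003000.
|∇h| = √(0.03000² + 0.003000²) = 0.03015
Seepage velocity v = K·i/n = 200.0 × 0.03015 / 0.28 = 21.54 m/day.
t = 200 / 21.54 = 9.285 days.

9.3 days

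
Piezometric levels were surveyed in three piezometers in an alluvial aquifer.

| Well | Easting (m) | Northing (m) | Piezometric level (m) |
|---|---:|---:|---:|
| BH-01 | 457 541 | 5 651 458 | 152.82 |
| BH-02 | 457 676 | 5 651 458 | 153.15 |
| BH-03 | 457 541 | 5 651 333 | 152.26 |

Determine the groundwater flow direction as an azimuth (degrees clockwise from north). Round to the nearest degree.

209°

∂h/∂x = (153.15 − 152.82) / (457676 − 457541) = +0.002444
∂h/∂y = (152.26 − 152.82) / (5651333 − 5651458) = +0.004480
Flow direction (−∇h) has components (-0.002444 E, -0.004480 N).
Azimuth = atan2(E, N) = atan2(-0.002444, -0.004480) = 208.6° ≈ 209°.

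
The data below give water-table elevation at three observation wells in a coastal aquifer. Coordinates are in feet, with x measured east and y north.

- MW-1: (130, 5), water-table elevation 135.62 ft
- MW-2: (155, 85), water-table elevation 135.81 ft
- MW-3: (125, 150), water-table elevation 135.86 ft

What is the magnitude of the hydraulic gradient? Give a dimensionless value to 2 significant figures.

0.0027

With h = a·x + b·y + c and MW-1 as origin, the differences give:
  25·a + 80·b = +0.19
  (-5)·a + 145·b = +0.24
Eliminate b (×145 and ×80, subtract): 4025·a = 8.350 → a = ∂h/∂x = +0.002075
Back-substitute: b = ∂h/∂y = +0.001727.
|∇h| = √(0.002075² + 0.001727²) = 0.0027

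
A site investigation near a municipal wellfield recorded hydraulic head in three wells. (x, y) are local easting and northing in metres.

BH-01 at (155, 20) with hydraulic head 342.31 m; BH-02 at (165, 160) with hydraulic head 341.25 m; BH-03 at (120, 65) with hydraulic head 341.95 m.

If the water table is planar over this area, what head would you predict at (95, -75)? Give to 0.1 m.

343.0 m

With h = a·x + b·y + c and BH-01 as origin, the differences give:
  10·a + 140·b = -1.06
  (-35)·a + 45·b = -0.36
Eliminate b (×45 and ×140, subtract): 5350·a = 2.700 → a = ∂h/∂x = +0.0005047
Back-substitute: b = ∂h/∂y = -0.007607.
h(95, -75) = 342.31 + (+0.0005047)·(-60) + (-0.007607)·(-95) = 342.31 -0.030 +0.723 = 343.002 m.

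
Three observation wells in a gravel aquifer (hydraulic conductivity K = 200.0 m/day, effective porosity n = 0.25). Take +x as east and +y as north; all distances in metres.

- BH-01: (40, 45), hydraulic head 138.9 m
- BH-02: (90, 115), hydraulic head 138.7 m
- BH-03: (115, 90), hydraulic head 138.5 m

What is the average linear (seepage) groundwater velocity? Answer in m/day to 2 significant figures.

Differences from BH-01: to BH-02 (Δx, Δy, Δh) = (50, 70, -0.2); to BH-03 = (75, 45, -0.4).
Solve a·Δx + b·Δy = Δh: det = 50·45 − 75·70 = -3000.
∂h/∂x = [(-0.2)·45 − (-0.4)·70] / -3000 = -0.006333
∂h/∂y = [50·(-0.4) − 75·(-0.2)] / -3000 = +0.001667
|∇h| = √(-0.006333² + 0.001667²) = 0.006549
Seepage velocity v = K·i/n = 200.0 × 0.006549 / 0.25 = 5.239 m/day.

5.2 m/day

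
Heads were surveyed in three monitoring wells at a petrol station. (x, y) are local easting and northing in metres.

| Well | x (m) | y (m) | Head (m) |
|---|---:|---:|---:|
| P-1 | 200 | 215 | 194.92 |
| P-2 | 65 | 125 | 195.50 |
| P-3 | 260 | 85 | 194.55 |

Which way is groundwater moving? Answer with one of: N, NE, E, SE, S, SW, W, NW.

Differences from P-1: to P-2 (Δx, Δy, Δh) = (-135, -90, +0.58); to P-3 = (60, -130, -0.37).
Determinant of the coordinate differences = (-135)·(-130) − 60·(-90) = 22950.
∂h/∂x = [(+0.58)·(-130) − (-0.37)·(-90)] / 22950 = -0.004736
∂h/∂y = [(-135)·(-0.37) − 60·(+0.58)] / 22950 = +0.0006601
Flow = −∇h = (+0.004736 east, -0.0006601 north), which points east.

E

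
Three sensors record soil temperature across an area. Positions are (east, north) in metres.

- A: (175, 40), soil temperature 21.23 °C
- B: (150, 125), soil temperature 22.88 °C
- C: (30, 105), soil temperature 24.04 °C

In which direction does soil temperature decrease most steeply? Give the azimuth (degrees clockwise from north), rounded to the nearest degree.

Differences from A: to B (Δx, Δy, Δh) = (-25, 85, +1.65); to C = (-145, 65, +2.81).
Determinant of the coordinate differences = (-25)·65 − (-145)·85 = 10700.
∂T/∂x = [(+1.65)·65 − (+2.81)·85] / 10700 = -0.01230
∂T/∂y = [(-25)·(+2.81) − (-145)·(+1.65)] / 10700 = +0.01579
Steepest decrease is along −∇f: components (+0.01230 E, -0.01579 N).
Azimuth = atan2(+0.01230, -0.01579) = 142.1° ≈ 142°.

142°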